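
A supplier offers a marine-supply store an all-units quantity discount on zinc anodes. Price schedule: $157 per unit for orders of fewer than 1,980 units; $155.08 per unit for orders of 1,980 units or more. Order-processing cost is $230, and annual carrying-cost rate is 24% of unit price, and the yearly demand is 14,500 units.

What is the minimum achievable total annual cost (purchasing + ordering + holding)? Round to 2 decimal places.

H₁ = 24%×$157 = $37.6800;  H₂ = 24%×$155.08 = $37.2192
EOQ₁ = √(2×14,500×230/37.6800) = 420.73  (< 1,980, feasible at tier 1)
EOQ₂ = √(2×14,500×230/37.2192) = 423.33  (< 1,980 → use Q = 1,980 at tier-2 price)
TC(tier 1 (EOQ₁), Q≈420.7) = $2,292,353.25
TC(tier 2, Q≈1,980.0) = $2,287,191.35
Minimum at tier 2: $2,287,191.35

$2,287,191.35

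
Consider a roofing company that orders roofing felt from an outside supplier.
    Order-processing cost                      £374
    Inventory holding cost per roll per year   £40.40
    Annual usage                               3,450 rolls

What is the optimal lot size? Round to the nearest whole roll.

253 rolls

2DS/H = 2·3,450·374/40.4 = 63,876.24
EOQ = √63,876.24 ≈ 252.74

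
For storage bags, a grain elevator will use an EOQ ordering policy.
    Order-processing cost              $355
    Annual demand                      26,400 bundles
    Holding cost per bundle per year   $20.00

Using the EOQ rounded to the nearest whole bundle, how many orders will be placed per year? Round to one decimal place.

Q* = √(2·D·S / H) = √(2·26,400·355 / 20) = √937,200.0 ≈ 968.09 → Q = 968
Orders per year = D/Q = 26,400 / 968 = 27.273

27.3 orders per year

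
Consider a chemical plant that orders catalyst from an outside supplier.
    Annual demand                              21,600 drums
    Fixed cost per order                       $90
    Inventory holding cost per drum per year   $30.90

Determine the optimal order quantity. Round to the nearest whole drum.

Optimal lot size Q* = (2 × 21,600 × $90 / $30.9)^½ ≈ 354.72

355 drums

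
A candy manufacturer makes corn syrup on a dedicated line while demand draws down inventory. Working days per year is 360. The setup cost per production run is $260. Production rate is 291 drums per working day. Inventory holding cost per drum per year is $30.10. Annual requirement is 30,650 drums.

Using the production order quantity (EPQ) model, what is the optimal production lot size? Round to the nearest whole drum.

Daily demand d = 30,650/360 = 85.139; p = 291; 1 − d/p = 0.70743
EPQ = √(2DS / (H(1 − d/p)))
    = √(2 × 30,650 × 260 / (30.1 × 0.70743)) ≈ 865.15

865 drums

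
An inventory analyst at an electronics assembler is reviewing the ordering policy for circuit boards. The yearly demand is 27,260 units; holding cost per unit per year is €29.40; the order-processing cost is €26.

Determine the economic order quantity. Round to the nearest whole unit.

220 units

2DS/H = 2·27,260·26/29.4 = 48,214.97
EOQ = √48,214.97 ≈ 219.58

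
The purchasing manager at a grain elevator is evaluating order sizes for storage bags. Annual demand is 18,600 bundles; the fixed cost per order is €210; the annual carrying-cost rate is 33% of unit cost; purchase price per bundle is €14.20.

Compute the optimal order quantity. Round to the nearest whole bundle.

H = i·C = 0.33 × €14.2 = €4.6860 per bundle-year
Optimal lot size Q* = (2 × 18,600 × €210 / €4.686)^½ ≈ 1,291.16

1,291 bundles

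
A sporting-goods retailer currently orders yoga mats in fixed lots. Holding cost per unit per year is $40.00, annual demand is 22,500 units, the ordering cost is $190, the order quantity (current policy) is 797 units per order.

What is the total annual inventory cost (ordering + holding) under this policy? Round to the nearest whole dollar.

$21,304

Ordering: D/Q × S = 22,500/797 × $190 = $5,363.86
Holding:  Q/2 × H = 797/2 × $40 = $15,940.00
Total = $5,363.86 + $15,940.00 = $21,303.86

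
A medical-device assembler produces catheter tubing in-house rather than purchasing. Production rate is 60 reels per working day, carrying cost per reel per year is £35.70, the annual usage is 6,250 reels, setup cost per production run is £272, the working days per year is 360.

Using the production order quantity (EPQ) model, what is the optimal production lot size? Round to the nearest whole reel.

366 reels

Daily demand d = 6,250/360 = 17.361; p = 60; 1 − d/p = 0.71065
EPQ = √(2DS / (H(1 − d/p)))
    = √(2 × 6,250 × 272 / (35.7 × 0.71065)) ≈ 366.08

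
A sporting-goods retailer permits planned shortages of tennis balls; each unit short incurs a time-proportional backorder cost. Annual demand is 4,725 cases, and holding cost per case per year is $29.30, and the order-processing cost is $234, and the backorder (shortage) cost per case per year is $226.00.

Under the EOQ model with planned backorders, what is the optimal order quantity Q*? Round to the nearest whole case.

292 cases

Basic EOQ = √(2·4,725·234/29.3) = 274.720
Backorder adjustment √((H+b)/b) = √((29.3+226)/226) = 1.0628
Q* = 274.720 × 1.0628 ≈ 291.99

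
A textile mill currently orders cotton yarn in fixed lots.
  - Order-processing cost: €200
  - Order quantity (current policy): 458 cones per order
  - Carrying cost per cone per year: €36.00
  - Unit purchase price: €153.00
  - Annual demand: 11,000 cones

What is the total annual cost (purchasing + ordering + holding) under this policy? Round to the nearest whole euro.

Orders/yr = 11,000/458 = 24.017; ordering cost = 24.017 × €200 = €4,803.49
Average inventory = 458/2 = 229; holding cost = 229 × €36 = €8,244.00
Purchase cost = D·C = 11,000 × 153 = €1,683,000.00
Total = €4,803.49 + €8,244.00 + €1,683,000.00 = €1,696,047.49

€1,696,047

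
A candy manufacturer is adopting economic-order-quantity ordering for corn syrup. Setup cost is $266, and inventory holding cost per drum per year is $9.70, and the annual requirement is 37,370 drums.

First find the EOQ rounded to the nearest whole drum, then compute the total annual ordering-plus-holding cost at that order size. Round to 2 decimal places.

$13,886.83

2DS/H = 2·37,370·266/9.7 = 2,049,571.13
EOQ = √2,049,571.13 ≈ 1,431.63 → Q = 1,432 drums
Orders/yr = 37,370/1,432 = 26.096; ordering cost = 26.096 × $266 = $6,941.63
Average inventory = 1,432/2 = 716; holding cost = 716 × $9.7 = $6,945.20
Total = $6,941.63 + $6,945.20 = $13,886.83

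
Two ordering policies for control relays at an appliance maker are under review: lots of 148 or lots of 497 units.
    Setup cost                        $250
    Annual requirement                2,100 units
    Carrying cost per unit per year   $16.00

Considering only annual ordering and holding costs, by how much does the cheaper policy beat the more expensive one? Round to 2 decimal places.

For each Q, cost = (D/Q)·S + (Q/2)·H.
TC(148) = (2,100/148)×250 + (148/2)×16 = $4,731.30
TC(497) = (2,100/497)×250 + (497/2)×16 = $5,032.34
Lots of 148 are cheaper by $301.04.

$301.04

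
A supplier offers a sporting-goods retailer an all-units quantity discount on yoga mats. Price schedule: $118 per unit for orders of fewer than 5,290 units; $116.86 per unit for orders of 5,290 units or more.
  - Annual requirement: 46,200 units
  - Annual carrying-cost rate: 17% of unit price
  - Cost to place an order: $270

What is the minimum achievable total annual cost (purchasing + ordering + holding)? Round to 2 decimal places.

$5,453,836.13

H₁ = 17%×$118 = $20.0600;  H₂ = 17%×$116.86 = $19.8662
EOQ₁ = √(2×46,200×270/20.0600) = 1,115.20  (< 5,290, feasible at tier 1)
EOQ₂ = √(2×46,200×270/19.8662) = 1,120.63  (< 5,290 → use Q = 5,290 at tier-2 price)
TC(tier 1 (EOQ₁), Q≈1,115.2) = $5,473,970.89
TC(tier 2, Q≈5,290.0) = $5,453,836.13
Minimum at tier 2: $5,453,836.13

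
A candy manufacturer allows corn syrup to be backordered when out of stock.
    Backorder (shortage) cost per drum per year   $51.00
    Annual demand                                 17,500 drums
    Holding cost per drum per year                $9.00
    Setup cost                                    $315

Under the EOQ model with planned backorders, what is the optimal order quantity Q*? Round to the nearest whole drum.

Q* = √(2DS/H) · √((H + b)/b)
   = √(2 × 17,500 × 315 / 9) · √((9 + 51) / 51)
   = 1,106.797 × 1.0847 ≈ 1,200.49

1,200 drums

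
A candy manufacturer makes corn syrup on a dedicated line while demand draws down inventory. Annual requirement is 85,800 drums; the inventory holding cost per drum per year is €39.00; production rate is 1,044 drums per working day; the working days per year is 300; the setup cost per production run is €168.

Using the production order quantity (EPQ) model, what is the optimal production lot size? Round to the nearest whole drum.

d = 85,800/300 = 286.0000 drums/day;  effective holding cost H(1 − d/p) = 39·(1 − 286.0000/1044) = 28.31609
Q* = √(2DS / H_eff) = √(2·85,800·168 / 28.31609) ≈ 1,009.01

1,009 drums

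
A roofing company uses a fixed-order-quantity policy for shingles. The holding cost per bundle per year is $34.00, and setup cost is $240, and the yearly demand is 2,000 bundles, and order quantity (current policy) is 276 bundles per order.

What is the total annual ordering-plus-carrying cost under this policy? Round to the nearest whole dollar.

Ordering: D/Q × S = 2,000/276 × $240 = $1,739.13
Holding:  Q/2 × H = 276/2 × $34 = $4,692.00
Total = $1,739.13 + $4,692.00 = $6,431.13

$6,431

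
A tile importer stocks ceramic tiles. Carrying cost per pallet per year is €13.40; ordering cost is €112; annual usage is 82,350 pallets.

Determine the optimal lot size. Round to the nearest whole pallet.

Q* = √(2·D·S / H) = √(2·82,350·112 / 13.4) = √1,376,597.0 ≈ 1,173.28

1,173 pallets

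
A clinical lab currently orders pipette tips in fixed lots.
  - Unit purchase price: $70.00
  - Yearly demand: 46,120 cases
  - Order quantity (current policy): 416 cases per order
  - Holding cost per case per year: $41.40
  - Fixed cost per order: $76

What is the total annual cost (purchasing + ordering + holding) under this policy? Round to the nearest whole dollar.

Orders/yr = 46,120/416 = 110.865; ordering cost = 110.865 × $76 = $8,425.77
Average inventory = 416/2 = 208; holding cost = 208 × $41.4 = $8,611.20
Purchase cost = D·C = 46,120 × 70 = $3,228,400.00
Total = $8,425.77 + $8,611.20 + $3,228,400.00 = $3,245,436.97

$3,245,437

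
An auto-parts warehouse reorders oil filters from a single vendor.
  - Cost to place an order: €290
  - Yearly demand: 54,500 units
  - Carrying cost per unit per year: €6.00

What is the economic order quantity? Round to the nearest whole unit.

2,295 units

EOQ = √(2DS/H) = √(2 × 54,500 × 290 / 6)
    = √(5,268,333.33) ≈ 2,295.29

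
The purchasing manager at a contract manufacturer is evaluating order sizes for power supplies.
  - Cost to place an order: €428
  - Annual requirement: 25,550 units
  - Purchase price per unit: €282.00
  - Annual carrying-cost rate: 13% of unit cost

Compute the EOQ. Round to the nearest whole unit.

Holding cost per unit per year: H = 13% × €282 = €36.6600
Optimal lot size Q* = (2 × 25,550 × €428 / €36.66)^½ ≈ 772.39

772 units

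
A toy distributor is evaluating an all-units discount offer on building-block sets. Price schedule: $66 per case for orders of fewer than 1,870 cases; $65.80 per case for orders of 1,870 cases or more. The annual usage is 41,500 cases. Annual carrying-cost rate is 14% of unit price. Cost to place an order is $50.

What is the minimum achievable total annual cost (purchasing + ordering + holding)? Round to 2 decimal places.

$2,740,422.85

H₁ = 14%×$66 = $9.2400;  H₂ = 14%×$65.80 = $9.2120
EOQ₁ = √(2×41,500×50/9.2400) = 670.17  (< 1,870, feasible at tier 1)
EOQ₂ = √(2×41,500×50/9.2120) = 671.19  (< 1,870 → use Q = 1,870 at tier-2 price)
TC(tier 1 (EOQ₁), Q≈670.2) = $2,745,192.41
TC(tier 2, Q≈1,870.0) = $2,740,422.85
Minimum at tier 2: $2,740,422.85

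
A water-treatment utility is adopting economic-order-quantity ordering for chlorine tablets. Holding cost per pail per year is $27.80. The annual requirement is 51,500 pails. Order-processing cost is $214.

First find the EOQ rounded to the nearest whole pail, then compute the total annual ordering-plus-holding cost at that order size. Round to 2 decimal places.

EOQ = √(2DS/H) = √(2 × 51,500 × 214 / 27.8)
    = √(792,877.70) ≈ 890.44 → Q = 890 pails
Annual ordering cost = (D/Q)·S = (51,500/890) × 214 = $12,383.15
Annual holding cost  = (Q/2)·H = (890/2) × 27.8 = $12,371.00
Total = $12,383.15 + $12,371.00 = $24,754.15

$24,754.15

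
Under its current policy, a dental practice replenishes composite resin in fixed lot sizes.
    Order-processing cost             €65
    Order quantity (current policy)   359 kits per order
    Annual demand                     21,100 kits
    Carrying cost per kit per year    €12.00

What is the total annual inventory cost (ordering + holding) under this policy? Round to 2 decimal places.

Ordering: D/Q × S = 21,100/359 × €65 = €3,820.33
Holding:  Q/2 × H = 359/2 × €12 = €2,154.00
Total = €3,820.33 + €2,154.00 = €5,974.33

€5,974.33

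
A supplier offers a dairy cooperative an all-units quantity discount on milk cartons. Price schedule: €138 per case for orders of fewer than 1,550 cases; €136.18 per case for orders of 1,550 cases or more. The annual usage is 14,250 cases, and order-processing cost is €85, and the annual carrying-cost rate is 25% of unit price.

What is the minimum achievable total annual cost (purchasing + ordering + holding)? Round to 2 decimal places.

H₁ = 25%×€138 = €34.5000;  H₂ = 25%×€136.18 = €34.0450
EOQ₁ = √(2×14,250×85/34.5000) = 264.99  (< 1,550, feasible at tier 1)
EOQ₂ = √(2×14,250×85/34.0450) = 266.75  (< 1,550 → use Q = 1,550 at tier-2 price)
TC(tier 1 (EOQ₁), Q≈265.0) = €1,975,642.00
TC(tier 2, Q≈1,550.0) = €1,967,731.33
Minimum at tier 2: €1,967,731.33

€1,967,731.33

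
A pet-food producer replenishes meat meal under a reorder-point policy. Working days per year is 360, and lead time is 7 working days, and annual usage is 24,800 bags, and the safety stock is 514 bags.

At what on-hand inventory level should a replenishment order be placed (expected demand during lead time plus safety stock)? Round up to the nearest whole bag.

Daily demand d = 24,800 / 360 = 68.889 bags/day
Demand during lead time = 68.889 × 7 = 482.22
Reorder point = 482.22 + 514 = 996.22 → round up

997 bags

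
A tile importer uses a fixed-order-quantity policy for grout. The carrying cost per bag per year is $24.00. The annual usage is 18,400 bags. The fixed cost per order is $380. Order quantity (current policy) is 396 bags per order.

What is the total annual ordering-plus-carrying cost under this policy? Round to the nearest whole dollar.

$22,409

Ordering: D/Q × S = 18,400/396 × $380 = $17,656.57
Holding:  Q/2 × H = 396/2 × $24 = $4,752.00
Total = $17,656.57 + $4,752.00 = $22,408.57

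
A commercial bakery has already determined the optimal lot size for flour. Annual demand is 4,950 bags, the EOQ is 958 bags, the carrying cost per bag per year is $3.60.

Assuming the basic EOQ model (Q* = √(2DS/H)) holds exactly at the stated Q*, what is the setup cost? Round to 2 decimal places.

$333.73

Since Q* = (2DS/H)^½, squaring gives Q*²·H = 2DS.
S = Q²H / (2D) = 958² × 3.6 / (2 × 4,950) = 333.7324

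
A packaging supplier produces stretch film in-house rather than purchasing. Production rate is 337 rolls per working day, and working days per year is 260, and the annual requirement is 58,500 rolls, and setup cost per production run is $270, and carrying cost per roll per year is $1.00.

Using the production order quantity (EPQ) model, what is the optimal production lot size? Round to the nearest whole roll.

Daily demand d = 58,500/260 = 225.000; p = 337; 1 − d/p = 0.33234
EPQ = √(2DS / (H(1 − d/p)))
    = √(2 × 58,500 × 270 / (1 × 0.33234)) ≈ 9,749.46

9,749 rolls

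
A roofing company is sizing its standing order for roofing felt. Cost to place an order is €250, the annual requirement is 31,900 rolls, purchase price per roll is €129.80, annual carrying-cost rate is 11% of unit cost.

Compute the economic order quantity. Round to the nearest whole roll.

H = i·C = 0.11 × €129.8 = €14.2780 per roll-year
Q* = √(2·D·S / H) = √(2·31,900·250 / 14.278) = √1,117,103.2 ≈ 1,056.93

1,057 rolls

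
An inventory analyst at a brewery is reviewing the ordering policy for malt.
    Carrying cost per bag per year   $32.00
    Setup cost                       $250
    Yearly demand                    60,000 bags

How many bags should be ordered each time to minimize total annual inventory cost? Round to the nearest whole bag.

968 bags

Q* = √(2·D·S / H) = √(2·60,000·250 / 32) = √937,500.0 ≈ 968.25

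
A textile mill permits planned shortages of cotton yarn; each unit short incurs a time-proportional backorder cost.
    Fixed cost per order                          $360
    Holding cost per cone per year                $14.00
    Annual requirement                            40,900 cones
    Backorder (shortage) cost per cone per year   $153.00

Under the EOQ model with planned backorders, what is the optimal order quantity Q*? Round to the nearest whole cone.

Q* = √(2DS/H) · √((H + b)/b)
   = √(2 × 40,900 × 360 / 14) · √((14 + 153) / 153)
   = 1,450.320 × 1.0448 ≈ 1,515.22

1,515 cones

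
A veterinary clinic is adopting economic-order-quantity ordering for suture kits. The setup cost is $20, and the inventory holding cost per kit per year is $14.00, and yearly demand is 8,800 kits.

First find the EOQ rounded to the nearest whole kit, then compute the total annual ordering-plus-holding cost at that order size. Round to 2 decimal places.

$2,219.92

EOQ = √(2DS/H) = √(2 × 8,800 × 20 / 14)
    = √(25,142.86) ≈ 158.56 → Q = 159 kits
Annual ordering cost = (D/Q)·S = (8,800/159) × 20 = $1,106.92
Annual holding cost  = (Q/2)·H = (159/2) × 14 = $1,113.00
Total = $1,106.92 + $1,113.00 = $2,219.92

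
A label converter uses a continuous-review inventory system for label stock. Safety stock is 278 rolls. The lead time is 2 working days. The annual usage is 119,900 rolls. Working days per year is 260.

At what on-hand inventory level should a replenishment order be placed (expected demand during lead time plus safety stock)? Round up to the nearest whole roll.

1,201 rolls

Daily demand d = 119,900 / 260 = 461.154 rolls/day
Demand during lead time = 461.154 × 2 = 922.31
Reorder point = 922.31 + 278 = 1,200.31 → round up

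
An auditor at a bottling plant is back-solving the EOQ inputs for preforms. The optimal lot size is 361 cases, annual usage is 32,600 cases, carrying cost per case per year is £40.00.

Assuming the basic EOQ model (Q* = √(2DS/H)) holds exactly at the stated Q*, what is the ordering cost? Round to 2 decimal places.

EOQ relation: Q² = 2DS/H, so rearrange for the unknown.
S = Q²H / (2D) = 361² × 40 / (2 × 32,600) = 79.9515

£79.95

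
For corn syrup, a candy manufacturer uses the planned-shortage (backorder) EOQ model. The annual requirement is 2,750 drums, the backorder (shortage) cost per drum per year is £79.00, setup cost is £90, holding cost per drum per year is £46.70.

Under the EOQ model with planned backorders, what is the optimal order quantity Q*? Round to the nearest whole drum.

Q* = √(2DS/H) · √((H + b)/b)
   = √(2 × 2,750 × 90 / 46.7) · √((46.7 + 79) / 79)
   = 102.954 × 1.2614 ≈ 129.87

130 drums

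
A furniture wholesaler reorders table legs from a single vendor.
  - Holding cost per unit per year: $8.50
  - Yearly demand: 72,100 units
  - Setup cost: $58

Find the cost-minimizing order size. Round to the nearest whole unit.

992 units

Q* = √(2·D·S / H) = √(2·72,100·58 / 8.5) = √983,952.9 ≈ 991.94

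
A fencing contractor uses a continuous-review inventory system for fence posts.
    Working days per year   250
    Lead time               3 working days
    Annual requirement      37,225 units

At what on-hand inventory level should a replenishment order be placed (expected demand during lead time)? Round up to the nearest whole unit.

447 units

Daily demand d = 37,225 / 250 = 148.900 units/day
Demand during lead time = 148.900 × 3 = 446.70
Reorder point = 446.70 → round up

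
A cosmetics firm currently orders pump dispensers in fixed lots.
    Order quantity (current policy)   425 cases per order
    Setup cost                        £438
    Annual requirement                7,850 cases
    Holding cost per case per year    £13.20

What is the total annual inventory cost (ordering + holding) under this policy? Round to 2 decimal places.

Ordering: D/Q × S = 7,850/425 × £438 = £8,090.12
Holding:  Q/2 × H = 425/2 × £13.2 = £2,805.00
Total = £8,090.12 + £2,805.00 = £10,895.12

£10,895.12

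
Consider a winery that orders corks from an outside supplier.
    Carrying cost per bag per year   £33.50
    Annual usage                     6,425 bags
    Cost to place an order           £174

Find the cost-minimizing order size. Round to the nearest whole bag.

258 bags

Optimal lot size Q* = (2 × 6,425 × £174 / £33.5)^½ ≈ 258.35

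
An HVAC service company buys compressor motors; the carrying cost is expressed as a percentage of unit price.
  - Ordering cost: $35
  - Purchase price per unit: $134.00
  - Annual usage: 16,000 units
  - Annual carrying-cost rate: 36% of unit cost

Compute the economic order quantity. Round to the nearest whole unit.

Holding cost per unit per year: H = 36% × $134 = $48.2400
EOQ = √(2DS/H) = √(2 × 16,000 × 35 / 48.24)
    = √(23,217.25) ≈ 152.37

152 units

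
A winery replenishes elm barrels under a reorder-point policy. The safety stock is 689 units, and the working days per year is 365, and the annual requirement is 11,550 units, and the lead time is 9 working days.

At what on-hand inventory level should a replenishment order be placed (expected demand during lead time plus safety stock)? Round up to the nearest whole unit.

974 units

Daily demand d = 11,550 / 365 = 31.644 units/day
Demand during lead time = 31.644 × 9 = 284.79
Reorder point = 284.79 + 689 = 973.79 → round up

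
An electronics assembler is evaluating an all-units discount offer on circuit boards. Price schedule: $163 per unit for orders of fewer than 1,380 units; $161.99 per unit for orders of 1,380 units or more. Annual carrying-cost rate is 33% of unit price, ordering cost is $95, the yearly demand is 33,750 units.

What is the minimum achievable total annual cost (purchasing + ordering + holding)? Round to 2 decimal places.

H₁ = 33%×$163 = $53.7900;  H₂ = 33%×$161.99 = $53.4567
EOQ₁ = √(2×33,750×95/53.7900) = 345.27  (< 1,380, feasible at tier 1)
EOQ₂ = √(2×33,750×95/53.4567) = 346.35  (< 1,380 → use Q = 1,380 at tier-2 price)
TC(tier 1 (EOQ₁), Q≈345.3) = $5,519,822.25
TC(tier 2, Q≈1,380.0) = $5,506,370.99
Minimum at tier 2: $5,506,370.99

$5,506,370.99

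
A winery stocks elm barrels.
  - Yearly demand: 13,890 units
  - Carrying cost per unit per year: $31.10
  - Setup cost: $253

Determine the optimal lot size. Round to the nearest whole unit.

EOQ = √(2DS/H) = √(2 × 13,890 × 253 / 31.1)
    = √(225,991.64) ≈ 475.39

475 units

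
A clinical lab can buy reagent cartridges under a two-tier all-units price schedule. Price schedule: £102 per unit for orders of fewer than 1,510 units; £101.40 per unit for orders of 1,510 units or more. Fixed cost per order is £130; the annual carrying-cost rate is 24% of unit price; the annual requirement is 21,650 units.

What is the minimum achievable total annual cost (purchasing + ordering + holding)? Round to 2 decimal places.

H₁ = 24%×£102 = £24.4800;  H₂ = 24%×£101.40 = £24.3360
EOQ₁ = √(2×21,650×130/24.4800) = 479.52  (< 1,510, feasible at tier 1)
EOQ₂ = √(2×21,650×130/24.3360) = 480.94  (< 1,510 → use Q = 1,510 at tier-2 price)
TC(tier 1 (EOQ₁), Q≈479.5) = £2,220,038.74
TC(tier 2, Q≈1,510.0) = £2,215,547.59
Minimum at tier 2: £2,215,547.59

£2,215,547.59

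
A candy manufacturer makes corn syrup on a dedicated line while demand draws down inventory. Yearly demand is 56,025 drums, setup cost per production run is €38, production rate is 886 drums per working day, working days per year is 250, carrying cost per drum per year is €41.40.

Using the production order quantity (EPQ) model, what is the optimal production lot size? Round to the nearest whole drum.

371 drums

d = 56,025/250 = 224.1000 drums/day;  effective holding cost H(1 − d/p) = 41.4·(1 − 224.1000/886) = 30.92851
Q* = √(2DS / H_eff) = √(2·56,025·38 / 30.92851) ≈ 371.04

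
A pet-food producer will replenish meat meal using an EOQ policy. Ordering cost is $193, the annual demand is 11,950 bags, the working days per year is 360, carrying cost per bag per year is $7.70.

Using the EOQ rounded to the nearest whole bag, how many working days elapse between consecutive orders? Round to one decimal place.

23.3 days

Optimal lot size Q* = (2 × 11,950 × $193 / $7.7)^½ ≈ 773.98 → Q = 774 bags
Cycle time = (working days × Q)/D = (360 × 774) / 11,950 = 23.317 days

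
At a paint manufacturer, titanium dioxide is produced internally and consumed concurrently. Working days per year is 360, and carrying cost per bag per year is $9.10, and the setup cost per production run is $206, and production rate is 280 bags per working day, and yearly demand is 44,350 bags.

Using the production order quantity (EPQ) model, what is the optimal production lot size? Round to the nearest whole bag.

1,894 bags

Daily demand d = 44,350/360 = 123.194; p = 280; 1 − d/p = 0.56002
EPQ = √(2DS / (H(1 − d/p)))
    = √(2 × 44,350 × 206 / (9.1 × 0.56002)) ≈ 1,893.53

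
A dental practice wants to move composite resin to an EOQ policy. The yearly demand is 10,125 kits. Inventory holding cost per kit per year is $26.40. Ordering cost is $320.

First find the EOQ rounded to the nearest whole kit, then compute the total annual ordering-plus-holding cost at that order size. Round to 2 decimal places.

EOQ = √(2DS/H) = √(2 × 10,125 × 320 / 26.4)
    = √(245,454.55) ≈ 495.43 → Q = 495 kits
Ordering: D/Q × S = 10,125/495 × $320 = $6,545.45
Holding:  Q/2 × H = 495/2 × $26.4 = $6,534.00
Total = $6,545.45 + $6,534.00 = $13,079.45

$13,079.45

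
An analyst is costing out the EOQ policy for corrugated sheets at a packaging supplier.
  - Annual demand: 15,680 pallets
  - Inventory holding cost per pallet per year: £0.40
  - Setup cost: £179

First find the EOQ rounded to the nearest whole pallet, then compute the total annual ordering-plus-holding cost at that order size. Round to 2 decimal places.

£1,498.46

2DS/H = 2·15,680·179/0.4 = 14,033,600.00
EOQ = √14,033,600.00 ≈ 3,746.14 → Q = 3,746 pallets
Orders/yr = 15,680/3,746 = 4.186; ordering cost = 4.186 × £179 = £749.26
Average inventory = 3,746/2 = 1873; holding cost = 1873 × £0.4 = £749.20
Total = £749.26 + £749.20 = £1,498.46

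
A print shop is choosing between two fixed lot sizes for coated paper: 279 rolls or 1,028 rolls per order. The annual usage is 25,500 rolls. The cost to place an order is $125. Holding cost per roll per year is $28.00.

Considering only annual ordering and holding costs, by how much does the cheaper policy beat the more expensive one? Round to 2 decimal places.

For each Q, cost = (D/Q)·S + (Q/2)·H.
TC(279) = (25,500/279)×125 + (279/2)×28 = $15,330.73
TC(1,028) = (25,500/1,028)×125 + (1,028/2)×28 = $17,492.68
|ΔTC| = |$15,330.73 − $17,492.68| = $2,161.95

$2,161.95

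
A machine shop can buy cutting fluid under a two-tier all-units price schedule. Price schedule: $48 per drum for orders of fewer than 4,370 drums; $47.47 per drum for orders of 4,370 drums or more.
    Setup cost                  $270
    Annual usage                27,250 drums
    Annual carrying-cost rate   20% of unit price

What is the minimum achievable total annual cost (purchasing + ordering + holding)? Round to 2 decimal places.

$1,315,985.53

H₁ = 20%×$48 = $9.6000;  H₂ = 20%×$47.47 = $9.4940
EOQ₁ = √(2×27,250×270/9.6000) = 1,238.07  (< 4,370, feasible at tier 1)
EOQ₂ = √(2×27,250×270/9.4940) = 1,244.96  (< 4,370 → use Q = 4,370 at tier-2 price)
TC(tier 1 (EOQ₁), Q≈1,238.1) = $1,319,885.45
TC(tier 2, Q≈4,370.0) = $1,315,985.53
Minimum at tier 2: $1,315,985.53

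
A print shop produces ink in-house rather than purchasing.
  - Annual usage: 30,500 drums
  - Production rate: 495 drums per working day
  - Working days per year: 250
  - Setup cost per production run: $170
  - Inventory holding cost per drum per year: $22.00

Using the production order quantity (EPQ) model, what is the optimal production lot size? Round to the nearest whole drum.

d = 30,500/250 = 122.0000 drums/day;  effective holding cost H(1 − d/p) = 22·(1 − 122.0000/495) = 16.57778
Q* = √(2DS / H_eff) = √(2·30,500·170 / 16.57778) ≈ 790.91

791 drums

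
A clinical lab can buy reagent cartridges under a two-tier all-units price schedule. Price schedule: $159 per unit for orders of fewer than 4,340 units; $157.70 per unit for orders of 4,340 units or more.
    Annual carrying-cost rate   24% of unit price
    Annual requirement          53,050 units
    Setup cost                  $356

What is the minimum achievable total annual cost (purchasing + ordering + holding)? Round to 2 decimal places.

$8,452,466.73

H₁ = 24%×$159 = $38.1600;  H₂ = 24%×$157.70 = $37.8480
EOQ₁ = √(2×53,050×356/38.1600) = 994.90  (< 4,340, feasible at tier 1)
EOQ₂ = √(2×53,050×356/37.8480) = 998.99  (< 4,340 → use Q = 4,340 at tier-2 price)
TC(tier 1 (EOQ₁), Q≈994.9) = $8,472,915.30
TC(tier 2, Q≈4,340.0) = $8,452,466.73
Minimum at tier 2: $8,452,466.73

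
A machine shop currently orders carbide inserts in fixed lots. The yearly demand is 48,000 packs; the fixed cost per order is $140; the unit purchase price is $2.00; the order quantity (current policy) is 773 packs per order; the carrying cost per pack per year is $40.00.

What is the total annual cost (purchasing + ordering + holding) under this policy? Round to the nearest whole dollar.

Ordering: D/Q × S = 48,000/773 × $140 = $8,693.40
Holding:  Q/2 × H = 773/2 × $40 = $15,460.00
Purchase cost = D·C = 48,000 × 2 = $96,000.00
Total = $8,693.40 + $15,460.00 + $96,000.00 = $120,153.40

$120,153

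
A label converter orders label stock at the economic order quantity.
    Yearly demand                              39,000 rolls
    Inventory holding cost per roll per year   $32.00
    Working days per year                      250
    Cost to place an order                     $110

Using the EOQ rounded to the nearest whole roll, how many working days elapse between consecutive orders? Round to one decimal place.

Q* = √(2·D·S / H) = √(2·39,000·110 / 32) = √268,125.0 ≈ 517.81 → Q = 518 rolls
T = Q/D × 250 days = 518/39,000 × 250 = 3.321 days

3.3 days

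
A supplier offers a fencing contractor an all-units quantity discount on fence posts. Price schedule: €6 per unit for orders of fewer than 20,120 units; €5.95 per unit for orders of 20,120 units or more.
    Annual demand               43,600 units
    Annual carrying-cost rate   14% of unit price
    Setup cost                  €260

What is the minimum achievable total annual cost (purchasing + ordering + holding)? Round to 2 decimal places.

€265,964.00

H₁ = 14%×€6 = €0.8400;  H₂ = 14%×€5.95 = €0.8330
EOQ₁ = √(2×43,600×260/0.8400) = 5,195.24  (< 20,120, feasible at tier 1)
EOQ₂ = √(2×43,600×260/0.8330) = 5,217.02  (< 20,120 → use Q = 20,120 at tier-2 price)
TC(tier 1 (EOQ₁), Q≈5,195.2) = €265,964.00
TC(tier 2, Q≈20,120.0) = €268,363.40
Minimum at tier 1 (EOQ₁): €265,964.00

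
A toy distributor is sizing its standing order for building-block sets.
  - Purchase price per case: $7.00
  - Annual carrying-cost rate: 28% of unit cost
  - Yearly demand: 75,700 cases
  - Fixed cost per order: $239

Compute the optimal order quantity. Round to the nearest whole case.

4,297 cases

Holding cost per case per year: H = 28% × $7 = $1.9600
2DS/H = 2·75,700·239/1.96 = 18,461,530.61
EOQ = √18,461,530.61 ≈ 4,296.69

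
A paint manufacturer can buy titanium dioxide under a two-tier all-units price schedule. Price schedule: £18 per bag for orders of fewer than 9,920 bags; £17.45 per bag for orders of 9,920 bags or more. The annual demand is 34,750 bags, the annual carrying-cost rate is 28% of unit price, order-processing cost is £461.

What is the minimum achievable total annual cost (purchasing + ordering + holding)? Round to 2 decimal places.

£632,236.95

H₁ = 28%×£18 = £5.0400;  H₂ = 28%×£17.45 = £4.8860
EOQ₁ = √(2×34,750×461/5.0400) = 2,521.32  (< 9,920, feasible at tier 1)
EOQ₂ = √(2×34,750×461/4.8860) = 2,560.74  (< 9,920 → use Q = 9,920 at tier-2 price)
TC(tier 1 (EOQ₁), Q≈2,521.3) = £638,207.44
TC(tier 2, Q≈9,920.0) = £632,236.95
Minimum at tier 2: £632,236.95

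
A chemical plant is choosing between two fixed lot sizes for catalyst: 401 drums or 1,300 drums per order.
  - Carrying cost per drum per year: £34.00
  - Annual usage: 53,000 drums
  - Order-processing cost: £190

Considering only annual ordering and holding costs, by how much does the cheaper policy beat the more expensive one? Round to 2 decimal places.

£2,083.07

Annual cost at Q: ordering D·S/Q plus holding Q·H/2.
TC(401) = (53,000/401)×190 + (401/2)×34 = £31,929.22
TC(1,300) = (53,000/1,300)×190 + (1,300/2)×34 = £29,846.15
|ΔTC| = |£31,929.22 − £29,846.15| = £2,083.07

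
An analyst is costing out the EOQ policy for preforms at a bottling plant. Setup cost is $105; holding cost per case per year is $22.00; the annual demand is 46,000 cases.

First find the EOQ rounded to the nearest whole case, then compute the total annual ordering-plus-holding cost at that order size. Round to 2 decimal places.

2DS/H = 2·46,000·105/22 = 439,090.91
EOQ = √439,090.91 ≈ 662.64 → Q = 663 cases
Ordering: D/Q × S = 46,000/663 × $105 = $7,285.07
Holding:  Q/2 × H = 663/2 × $22 = $7,293.00
Total = $7,285.07 + $7,293.00 = $14,578.07

$14,578.07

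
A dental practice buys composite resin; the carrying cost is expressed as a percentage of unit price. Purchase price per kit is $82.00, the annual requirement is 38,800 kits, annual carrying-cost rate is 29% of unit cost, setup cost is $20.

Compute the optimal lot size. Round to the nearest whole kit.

255 kits

H = i·C = 0.29 × $82 = $23.7800 per kit-year
EOQ = √(2DS/H) = √(2 × 38,800 × 20 / 23.78)
    = √(65,264.93) ≈ 255.47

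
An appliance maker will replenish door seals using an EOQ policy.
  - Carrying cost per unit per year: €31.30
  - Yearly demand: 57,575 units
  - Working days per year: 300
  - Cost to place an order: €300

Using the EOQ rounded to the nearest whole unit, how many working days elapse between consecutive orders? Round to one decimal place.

5.5 days

Optimal lot size Q* = (2 × 57,575 × €300 / €31.3)^½ ≈ 1,050.56 → Q = 1,051 units
Days between orders = 300 / (D/Q) = 300 / 54.781 ≈ 5.476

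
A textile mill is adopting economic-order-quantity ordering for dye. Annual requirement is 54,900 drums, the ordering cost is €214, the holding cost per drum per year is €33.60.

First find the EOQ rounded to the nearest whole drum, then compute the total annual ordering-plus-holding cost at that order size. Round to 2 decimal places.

EOQ = √(2DS/H) = √(2 × 54,900 × 214 / 33.6)
    = √(699,321.43) ≈ 836.25 → Q = 836 drums
Annual ordering cost = (D/Q)·S = (54,900/836) × 214 = €14,053.35
Annual holding cost  = (Q/2)·H = (836/2) × 33.6 = €14,044.80
Total = €14,053.35 + €14,044.80 = €28,098.15

€28,098.15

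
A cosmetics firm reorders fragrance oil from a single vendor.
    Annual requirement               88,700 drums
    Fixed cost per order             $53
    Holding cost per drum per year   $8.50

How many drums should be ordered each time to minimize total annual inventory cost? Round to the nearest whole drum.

Q* = √(2·D·S / H) = √(2·88,700·53 / 8.5) = √1,106,141.2 ≈ 1,051.73

1,052 drums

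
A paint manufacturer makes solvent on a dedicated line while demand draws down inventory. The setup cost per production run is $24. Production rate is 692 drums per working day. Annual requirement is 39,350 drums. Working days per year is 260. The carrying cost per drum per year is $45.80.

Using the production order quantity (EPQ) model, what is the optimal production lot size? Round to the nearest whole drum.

Daily demand d = 39,350/260 = 151.346; p = 692; 1 − d/p = 0.78129
EPQ = √(2DS / (H(1 − d/p)))
    = √(2 × 39,350 × 24 / (45.8 × 0.78129)) ≈ 229.75

230 drums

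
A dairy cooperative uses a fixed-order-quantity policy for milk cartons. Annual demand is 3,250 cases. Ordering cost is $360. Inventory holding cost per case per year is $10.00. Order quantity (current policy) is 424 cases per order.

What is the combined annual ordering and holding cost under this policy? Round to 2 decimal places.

$4,879.43

Annual ordering cost = (D/Q)·S = (3,250/424) × 360 = $2,759.43
Annual holding cost  = (Q/2)·H = (424/2) × 10 = $2,120.00
Total = $2,759.43 + $2,120.00 = $4,879.43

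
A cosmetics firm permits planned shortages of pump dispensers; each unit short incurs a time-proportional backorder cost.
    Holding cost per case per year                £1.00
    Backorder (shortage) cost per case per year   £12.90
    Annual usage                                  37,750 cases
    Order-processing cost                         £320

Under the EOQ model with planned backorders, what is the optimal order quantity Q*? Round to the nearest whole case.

Q* = √(2DS/H) · √((H + b)/b)
   = √(2 × 37,750 × 320 / 1) · √((1 + 12.9) / 12.9)
   = 4,915.282 × 1.0380 ≈ 5,102.24

5,102 cases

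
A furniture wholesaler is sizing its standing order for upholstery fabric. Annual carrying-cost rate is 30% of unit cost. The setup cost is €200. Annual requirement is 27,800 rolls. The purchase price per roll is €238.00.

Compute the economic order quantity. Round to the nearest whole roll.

Holding cost per roll per year: H = 30% × €238 = €71.4000
EOQ = √(2DS/H) = √(2 × 27,800 × 200 / 71.4)
    = √(155,742.30) ≈ 394.64

395 rolls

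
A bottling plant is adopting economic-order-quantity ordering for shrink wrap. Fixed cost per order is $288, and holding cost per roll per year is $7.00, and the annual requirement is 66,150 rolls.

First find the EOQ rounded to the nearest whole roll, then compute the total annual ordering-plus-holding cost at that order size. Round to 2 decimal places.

$16,331.47

EOQ = √(2DS/H) = √(2 × 66,150 × 288 / 7)
    = √(5,443,200.00) ≈ 2,333.07 → Q = 2,333 rolls
Ordering: D/Q × S = 66,150/2,333 × $288 = $8,165.97
Holding:  Q/2 × H = 2,333/2 × $7 = $8,165.50
Total = $8,165.97 + $8,165.50 = $16,331.47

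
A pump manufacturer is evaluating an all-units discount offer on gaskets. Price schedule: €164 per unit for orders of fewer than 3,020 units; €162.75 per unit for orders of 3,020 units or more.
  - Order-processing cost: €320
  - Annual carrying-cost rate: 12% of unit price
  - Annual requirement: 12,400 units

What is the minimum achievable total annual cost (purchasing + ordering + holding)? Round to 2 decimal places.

H₁ = 12%×€164 = €19.6800;  H₂ = 12%×€162.75 = €19.5300
EOQ₁ = √(2×12,400×320/19.6800) = 635.02  (< 3,020, feasible at tier 1)
EOQ₂ = √(2×12,400×320/19.5300) = 637.46  (< 3,020 → use Q = 3,020 at tier-2 price)
TC(tier 1 (EOQ₁), Q≈635.0) = €2,046,097.22
TC(tier 2, Q≈3,020.0) = €2,048,904.21
Minimum at tier 1 (EOQ₁): €2,046,097.22

€2,046,097.22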